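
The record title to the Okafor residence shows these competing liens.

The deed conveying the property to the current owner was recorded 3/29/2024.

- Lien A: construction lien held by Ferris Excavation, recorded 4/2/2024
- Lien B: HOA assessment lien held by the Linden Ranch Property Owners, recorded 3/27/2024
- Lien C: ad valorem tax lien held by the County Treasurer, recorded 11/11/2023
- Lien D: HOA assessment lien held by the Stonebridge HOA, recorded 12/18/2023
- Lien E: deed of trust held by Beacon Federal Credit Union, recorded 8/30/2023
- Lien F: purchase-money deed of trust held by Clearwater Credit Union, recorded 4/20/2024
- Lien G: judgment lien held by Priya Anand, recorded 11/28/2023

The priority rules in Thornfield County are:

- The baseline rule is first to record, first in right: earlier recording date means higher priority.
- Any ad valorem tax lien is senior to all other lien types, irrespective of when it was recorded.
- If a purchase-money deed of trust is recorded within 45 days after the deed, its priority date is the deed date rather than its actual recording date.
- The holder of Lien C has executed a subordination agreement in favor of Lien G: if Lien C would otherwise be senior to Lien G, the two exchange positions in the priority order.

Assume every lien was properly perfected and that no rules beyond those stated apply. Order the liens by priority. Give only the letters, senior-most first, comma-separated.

G, E, C, D, B, F, A

Adjusting effective dates: F was recorded within the 45-day window, so its effective date is the deed date 3/29/2024.
C is an ad valorem tax lien, so it outranks all other liens regardless of date.
Among the remaining liens, by effective date: E (8/30/2023), G (11/28/2023), D (12/18/2023), B (3/27/2024), F (3/29/2024), A (4/2/2024).
C would otherwise be senior to G, so under the subordination agreement C and G exchange positions.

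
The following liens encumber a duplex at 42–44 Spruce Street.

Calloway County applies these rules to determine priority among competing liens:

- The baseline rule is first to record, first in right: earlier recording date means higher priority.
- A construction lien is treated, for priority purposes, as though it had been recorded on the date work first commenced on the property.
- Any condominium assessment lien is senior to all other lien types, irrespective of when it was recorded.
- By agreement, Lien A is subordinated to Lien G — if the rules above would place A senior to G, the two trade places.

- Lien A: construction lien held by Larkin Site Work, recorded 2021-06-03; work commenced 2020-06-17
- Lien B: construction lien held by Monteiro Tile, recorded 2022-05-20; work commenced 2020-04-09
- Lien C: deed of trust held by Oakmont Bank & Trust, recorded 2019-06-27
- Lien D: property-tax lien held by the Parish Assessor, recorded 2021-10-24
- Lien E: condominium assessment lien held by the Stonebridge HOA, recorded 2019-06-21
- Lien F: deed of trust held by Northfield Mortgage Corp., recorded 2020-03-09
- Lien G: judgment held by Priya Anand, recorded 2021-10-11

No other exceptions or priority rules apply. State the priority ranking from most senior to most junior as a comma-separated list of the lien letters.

Adjusting effective dates: A is treated as recorded 2020-06-17, the work-commencement date; B's effective date is 2020-04-09, when work began.
As a condominium assessment lien, E is senior to every other lien.
Among the remaining liens, by effective date: C (2019-06-27), F (2020-03-09), B (2020-04-09), A (2020-06-17), G (2021-10-11), D (2021-10-24).
A is senior to G before the subordination, so the two trade places.

E, C, F, B, G, A, D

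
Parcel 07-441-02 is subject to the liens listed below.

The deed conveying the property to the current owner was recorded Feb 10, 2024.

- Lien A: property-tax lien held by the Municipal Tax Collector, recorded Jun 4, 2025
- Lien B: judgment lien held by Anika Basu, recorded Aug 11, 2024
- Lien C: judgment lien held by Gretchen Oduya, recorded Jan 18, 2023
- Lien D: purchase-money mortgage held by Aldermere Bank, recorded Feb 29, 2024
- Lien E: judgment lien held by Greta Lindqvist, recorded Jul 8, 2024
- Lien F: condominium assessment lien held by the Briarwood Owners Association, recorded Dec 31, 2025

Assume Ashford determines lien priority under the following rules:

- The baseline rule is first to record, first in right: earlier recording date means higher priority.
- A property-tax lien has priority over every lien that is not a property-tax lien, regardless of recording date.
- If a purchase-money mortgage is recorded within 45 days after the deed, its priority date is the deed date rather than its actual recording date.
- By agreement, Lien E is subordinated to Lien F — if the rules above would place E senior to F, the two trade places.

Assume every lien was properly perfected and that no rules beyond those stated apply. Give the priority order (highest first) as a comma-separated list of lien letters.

A, C, D, F, B, E

Adjusting effective dates: D relates back to the deed date Feb 10, 2024.
A is a property-tax lien, so it outranks all other liens regardless of date.
Remaining liens by effective date: C (Jan 18, 2023), D (Feb 10, 2024), E (Jul 8, 2024), B (Aug 11, 2024), F (Dec 31, 2025).
E is senior to F before the subordination, so the two trade places.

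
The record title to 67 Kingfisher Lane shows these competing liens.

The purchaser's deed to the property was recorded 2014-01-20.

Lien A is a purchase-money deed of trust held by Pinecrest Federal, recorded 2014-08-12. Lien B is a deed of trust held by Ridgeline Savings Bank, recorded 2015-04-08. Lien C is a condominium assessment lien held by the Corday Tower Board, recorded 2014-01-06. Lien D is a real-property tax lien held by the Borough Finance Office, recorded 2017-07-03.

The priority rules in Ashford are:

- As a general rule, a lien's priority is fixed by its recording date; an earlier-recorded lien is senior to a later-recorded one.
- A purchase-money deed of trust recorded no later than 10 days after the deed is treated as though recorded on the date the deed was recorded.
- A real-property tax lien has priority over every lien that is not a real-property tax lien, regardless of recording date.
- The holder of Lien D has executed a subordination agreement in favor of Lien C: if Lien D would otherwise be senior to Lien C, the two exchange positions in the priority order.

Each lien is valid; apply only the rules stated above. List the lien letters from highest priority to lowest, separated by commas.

C, D, A, B

First, effective dates: A was recorded 204 days after the deed, outside the 10-day window, so it keeps its recording date.
As a real-property tax lien, D is senior to every other lien.
Ordering the rest by effective date: C (2014-01-06), A (2014-08-12), B (2015-04-08).
Because D would otherwise rank above C, the subordination swaps them.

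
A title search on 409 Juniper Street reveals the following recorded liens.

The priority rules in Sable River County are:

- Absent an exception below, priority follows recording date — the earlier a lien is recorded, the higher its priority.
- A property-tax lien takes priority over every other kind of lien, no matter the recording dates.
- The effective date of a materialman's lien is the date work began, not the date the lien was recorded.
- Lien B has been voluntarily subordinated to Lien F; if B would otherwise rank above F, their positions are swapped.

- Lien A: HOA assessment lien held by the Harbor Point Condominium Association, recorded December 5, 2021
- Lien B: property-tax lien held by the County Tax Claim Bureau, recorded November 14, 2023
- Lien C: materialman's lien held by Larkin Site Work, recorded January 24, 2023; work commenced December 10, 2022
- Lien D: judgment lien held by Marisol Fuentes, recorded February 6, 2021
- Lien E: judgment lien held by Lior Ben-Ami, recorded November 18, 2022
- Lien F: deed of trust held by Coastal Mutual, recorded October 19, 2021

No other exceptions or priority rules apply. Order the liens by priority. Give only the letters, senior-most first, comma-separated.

F, D, B, A, E, C

Effective dates after the stated exceptions: C is treated as recorded December 10, 2022, the work-commencement date.
As a property-tax lien, B is senior to every other lien.
Ordering the rest by effective date: D (February 6, 2021), F (October 19, 2021), A (December 5, 2021), E (November 18, 2022), C (December 10, 2022).
B is senior to F before the subordination, so the two trade places.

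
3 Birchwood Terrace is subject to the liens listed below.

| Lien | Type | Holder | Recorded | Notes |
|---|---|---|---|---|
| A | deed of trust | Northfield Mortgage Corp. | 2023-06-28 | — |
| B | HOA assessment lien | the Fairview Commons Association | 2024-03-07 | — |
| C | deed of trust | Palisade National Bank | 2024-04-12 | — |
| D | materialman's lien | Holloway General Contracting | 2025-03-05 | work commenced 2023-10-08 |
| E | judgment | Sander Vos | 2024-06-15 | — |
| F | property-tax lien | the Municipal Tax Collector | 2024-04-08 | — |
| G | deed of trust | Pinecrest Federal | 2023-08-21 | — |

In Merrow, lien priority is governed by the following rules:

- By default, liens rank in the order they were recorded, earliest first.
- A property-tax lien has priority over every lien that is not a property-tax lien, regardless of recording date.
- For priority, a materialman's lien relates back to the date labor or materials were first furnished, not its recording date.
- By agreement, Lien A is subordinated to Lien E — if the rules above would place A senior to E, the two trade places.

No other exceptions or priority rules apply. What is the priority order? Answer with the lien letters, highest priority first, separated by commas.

F, E, G, D, B, C, A

Effective dates after the stated exceptions: D's effective date is 2023-10-08, when work began.
As a property-tax lien, F is senior to every other lien.
Ordering the rest by effective date: A (2023-06-28), G (2023-08-21), D (2023-10-08), B (2024-03-07), C (2024-04-12), E (2024-06-15).
The subordination applies — A was senior to E — so A and E swap.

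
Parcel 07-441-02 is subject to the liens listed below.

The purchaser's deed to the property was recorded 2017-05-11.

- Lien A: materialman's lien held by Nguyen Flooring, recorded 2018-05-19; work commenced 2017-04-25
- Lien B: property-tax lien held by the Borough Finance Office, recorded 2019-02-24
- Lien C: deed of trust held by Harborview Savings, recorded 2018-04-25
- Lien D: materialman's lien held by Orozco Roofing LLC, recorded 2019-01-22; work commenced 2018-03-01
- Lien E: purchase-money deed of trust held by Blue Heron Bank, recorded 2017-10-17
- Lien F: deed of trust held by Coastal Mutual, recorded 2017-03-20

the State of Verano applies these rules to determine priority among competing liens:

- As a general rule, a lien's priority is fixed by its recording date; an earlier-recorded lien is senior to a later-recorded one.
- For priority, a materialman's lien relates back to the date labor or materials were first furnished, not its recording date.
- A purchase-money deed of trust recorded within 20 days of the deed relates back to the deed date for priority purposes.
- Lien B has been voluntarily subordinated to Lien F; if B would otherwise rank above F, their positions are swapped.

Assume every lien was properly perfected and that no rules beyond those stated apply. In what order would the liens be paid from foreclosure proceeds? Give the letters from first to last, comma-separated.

F, A, E, D, C, B

Adjusting effective dates: A's effective date is 2017-04-25, when work began; D relates back to 2018-03-01 (work commenced); E was recorded 159 days after the deed, outside the 20-day window, so it keeps its recording date.
By effective date: F (2017-03-20), A (2017-04-25), E (2017-10-17), D (2018-03-01), C (2018-04-25), B (2019-02-24).
B is already junior to F, so the subordination agreement changes nothing.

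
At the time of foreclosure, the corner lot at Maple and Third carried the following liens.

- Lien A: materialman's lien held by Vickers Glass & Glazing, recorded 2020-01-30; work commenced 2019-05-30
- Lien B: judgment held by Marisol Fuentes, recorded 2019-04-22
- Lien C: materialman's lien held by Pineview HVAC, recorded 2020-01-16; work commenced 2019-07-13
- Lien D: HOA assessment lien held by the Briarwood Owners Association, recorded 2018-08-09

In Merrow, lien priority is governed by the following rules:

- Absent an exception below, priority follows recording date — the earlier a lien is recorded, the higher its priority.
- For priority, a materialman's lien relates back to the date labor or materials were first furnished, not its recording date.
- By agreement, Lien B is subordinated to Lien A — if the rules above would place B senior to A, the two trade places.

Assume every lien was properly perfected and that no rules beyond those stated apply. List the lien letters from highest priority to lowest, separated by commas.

First, effective dates: A is treated as recorded 2019-05-30, the work-commencement date; C's effective date is 2019-07-13, when work began.
Ordering by effective date: D (2018-08-09), B (2019-04-22), A (2019-05-30), C (2019-07-13).
Because B would otherwise rank above A, the subordination swaps them.

D, A, B, C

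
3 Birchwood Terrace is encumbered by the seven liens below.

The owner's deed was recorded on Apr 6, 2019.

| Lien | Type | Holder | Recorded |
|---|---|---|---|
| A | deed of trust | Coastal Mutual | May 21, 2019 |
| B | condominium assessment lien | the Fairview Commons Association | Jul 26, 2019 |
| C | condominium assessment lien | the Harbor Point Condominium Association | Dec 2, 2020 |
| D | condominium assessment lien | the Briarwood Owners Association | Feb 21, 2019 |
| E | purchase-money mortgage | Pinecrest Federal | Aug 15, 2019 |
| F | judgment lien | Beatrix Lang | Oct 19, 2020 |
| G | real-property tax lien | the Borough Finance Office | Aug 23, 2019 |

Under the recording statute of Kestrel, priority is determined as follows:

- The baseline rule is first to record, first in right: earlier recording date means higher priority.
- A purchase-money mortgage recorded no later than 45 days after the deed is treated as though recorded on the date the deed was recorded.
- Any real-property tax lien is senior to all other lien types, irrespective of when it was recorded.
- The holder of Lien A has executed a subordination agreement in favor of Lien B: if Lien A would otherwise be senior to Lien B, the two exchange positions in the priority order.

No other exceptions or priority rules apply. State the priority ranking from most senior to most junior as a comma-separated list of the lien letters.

G, D, B, A, E, F, C

First, effective dates: E was recorded 131 days after the deed — beyond 45 days — so no relation-back applies.
G, as a real-property tax lien, has superpriority and ranks first.
Remaining liens by effective date: D (Feb 21, 2019), A (May 21, 2019), B (Jul 26, 2019), E (Aug 15, 2019), F (Oct 19, 2020), C (Dec 2, 2020).
The subordination applies — A was senior to B — so A and B swap.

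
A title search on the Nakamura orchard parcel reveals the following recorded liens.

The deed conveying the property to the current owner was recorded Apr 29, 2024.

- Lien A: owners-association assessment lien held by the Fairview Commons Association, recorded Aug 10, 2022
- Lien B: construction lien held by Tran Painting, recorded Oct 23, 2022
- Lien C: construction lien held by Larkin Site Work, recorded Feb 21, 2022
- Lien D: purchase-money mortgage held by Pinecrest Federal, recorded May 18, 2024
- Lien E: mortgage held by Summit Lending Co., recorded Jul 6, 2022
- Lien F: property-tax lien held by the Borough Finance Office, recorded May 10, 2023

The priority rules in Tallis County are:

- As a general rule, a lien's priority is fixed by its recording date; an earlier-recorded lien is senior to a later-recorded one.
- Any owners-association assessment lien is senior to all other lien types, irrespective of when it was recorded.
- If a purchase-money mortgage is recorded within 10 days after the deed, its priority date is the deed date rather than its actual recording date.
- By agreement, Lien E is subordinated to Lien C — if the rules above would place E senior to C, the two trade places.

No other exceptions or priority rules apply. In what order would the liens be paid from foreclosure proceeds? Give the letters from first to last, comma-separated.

Effective dates: D missed the 10-day window (19 days after the deed), so its recording date stands.
A is an owners-association assessment lien and takes priority over every other lien.
Ordering the rest by effective date: C (Feb 21, 2022), E (Jul 6, 2022), B (Oct 23, 2022), F (May 10, 2023), D (May 18, 2024).
E is already junior to C, so the subordination agreement changes nothing.

A, C, E, B, F, D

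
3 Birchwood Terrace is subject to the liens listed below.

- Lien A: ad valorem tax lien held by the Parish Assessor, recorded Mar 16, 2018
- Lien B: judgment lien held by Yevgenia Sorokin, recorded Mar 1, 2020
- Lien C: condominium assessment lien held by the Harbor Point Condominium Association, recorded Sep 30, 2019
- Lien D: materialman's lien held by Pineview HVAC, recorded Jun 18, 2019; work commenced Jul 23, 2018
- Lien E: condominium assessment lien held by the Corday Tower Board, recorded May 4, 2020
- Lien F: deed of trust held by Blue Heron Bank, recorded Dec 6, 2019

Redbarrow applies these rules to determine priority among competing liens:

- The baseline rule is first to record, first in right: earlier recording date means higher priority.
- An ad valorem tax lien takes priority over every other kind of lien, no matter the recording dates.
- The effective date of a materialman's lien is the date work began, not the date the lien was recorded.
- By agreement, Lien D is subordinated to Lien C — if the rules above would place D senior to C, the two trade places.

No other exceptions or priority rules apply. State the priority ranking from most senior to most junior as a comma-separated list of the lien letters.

A, C, D, F, B, E

Adjusting effective dates: D's effective date is Jul 23, 2018, when work began.
A, as an ad valorem tax lien, has superpriority and ranks first.
Remaining liens by effective date: D (Jul 23, 2018), C (Sep 30, 2019), F (Dec 6, 2019), B (Mar 1, 2020), E (May 4, 2020).
The subordination applies — D was senior to C — so D and C swap.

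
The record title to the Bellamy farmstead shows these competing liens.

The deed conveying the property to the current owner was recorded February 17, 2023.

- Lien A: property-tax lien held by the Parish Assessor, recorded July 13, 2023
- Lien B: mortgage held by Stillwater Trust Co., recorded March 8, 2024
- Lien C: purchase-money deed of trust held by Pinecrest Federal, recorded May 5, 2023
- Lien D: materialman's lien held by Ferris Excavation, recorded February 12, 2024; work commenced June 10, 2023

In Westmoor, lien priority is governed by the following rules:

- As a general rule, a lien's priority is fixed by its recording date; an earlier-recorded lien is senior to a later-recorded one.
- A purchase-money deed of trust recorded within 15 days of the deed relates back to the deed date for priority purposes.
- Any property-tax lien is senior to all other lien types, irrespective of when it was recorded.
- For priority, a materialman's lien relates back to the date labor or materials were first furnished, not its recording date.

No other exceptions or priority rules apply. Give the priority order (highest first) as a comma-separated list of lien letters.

Adjusting effective dates: C was recorded 77 days after the deed — beyond 15 days — so no relation-back applies; D relates back to June 10, 2023 (work commenced).
A is a property-tax lien and takes priority over every other lien.
Among the remaining liens, by effective date: C (May 5, 2023), D (June 10, 2023), B (March 8, 2024).

A, C, D, B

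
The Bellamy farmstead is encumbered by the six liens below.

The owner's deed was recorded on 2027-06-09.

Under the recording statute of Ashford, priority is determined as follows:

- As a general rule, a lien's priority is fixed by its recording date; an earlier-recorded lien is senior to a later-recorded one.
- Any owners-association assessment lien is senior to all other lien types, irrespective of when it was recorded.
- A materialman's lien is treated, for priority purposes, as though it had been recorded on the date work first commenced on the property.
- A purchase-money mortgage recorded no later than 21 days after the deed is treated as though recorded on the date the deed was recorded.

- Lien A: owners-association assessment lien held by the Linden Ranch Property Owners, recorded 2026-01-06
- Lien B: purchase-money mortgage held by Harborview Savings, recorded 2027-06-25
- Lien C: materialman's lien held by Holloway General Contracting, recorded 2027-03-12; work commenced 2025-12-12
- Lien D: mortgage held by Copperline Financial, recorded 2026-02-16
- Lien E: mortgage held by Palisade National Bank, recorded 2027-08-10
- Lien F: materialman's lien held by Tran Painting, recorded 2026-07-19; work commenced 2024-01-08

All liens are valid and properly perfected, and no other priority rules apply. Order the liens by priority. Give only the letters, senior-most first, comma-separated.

A, F, C, D, B, E

Effective dates: B was recorded within the 21-day window, so its effective date is the deed date 2027-06-09; C relates back to 2025-12-12 (work commenced); F's effective date is 2024-01-08, when work began.
A is an owners-association assessment lien, so it outranks all other liens regardless of date.
The other liens, earliest effective date first: F (2024-01-08), C (2025-12-12), D (2026-02-16), B (2027-06-09), E (2027-08-10).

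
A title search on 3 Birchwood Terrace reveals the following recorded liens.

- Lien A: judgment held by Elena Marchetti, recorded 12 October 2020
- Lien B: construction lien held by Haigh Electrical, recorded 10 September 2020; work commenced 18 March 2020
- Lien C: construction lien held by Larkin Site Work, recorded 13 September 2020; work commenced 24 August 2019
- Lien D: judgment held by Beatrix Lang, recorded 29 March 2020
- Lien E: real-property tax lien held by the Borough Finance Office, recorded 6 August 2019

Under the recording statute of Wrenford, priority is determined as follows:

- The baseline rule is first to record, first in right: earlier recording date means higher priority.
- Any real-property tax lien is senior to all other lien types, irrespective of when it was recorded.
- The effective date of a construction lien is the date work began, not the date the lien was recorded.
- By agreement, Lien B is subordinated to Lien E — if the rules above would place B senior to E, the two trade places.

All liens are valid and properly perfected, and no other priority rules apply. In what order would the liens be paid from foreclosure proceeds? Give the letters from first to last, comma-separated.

Effective dates after the stated exceptions: B is treated as recorded 18 March 2020, the work-commencement date; C relates back to 24 August 2019 (work commenced).
E, as a real-property tax lien, has superpriority and ranks first.
The other liens, earliest effective date first: C (24 August 2019), B (18 March 2020), D (29 March 2020), A (12 October 2020).
B already ranks below E; the subordination has no effect.

E, C, B, D, A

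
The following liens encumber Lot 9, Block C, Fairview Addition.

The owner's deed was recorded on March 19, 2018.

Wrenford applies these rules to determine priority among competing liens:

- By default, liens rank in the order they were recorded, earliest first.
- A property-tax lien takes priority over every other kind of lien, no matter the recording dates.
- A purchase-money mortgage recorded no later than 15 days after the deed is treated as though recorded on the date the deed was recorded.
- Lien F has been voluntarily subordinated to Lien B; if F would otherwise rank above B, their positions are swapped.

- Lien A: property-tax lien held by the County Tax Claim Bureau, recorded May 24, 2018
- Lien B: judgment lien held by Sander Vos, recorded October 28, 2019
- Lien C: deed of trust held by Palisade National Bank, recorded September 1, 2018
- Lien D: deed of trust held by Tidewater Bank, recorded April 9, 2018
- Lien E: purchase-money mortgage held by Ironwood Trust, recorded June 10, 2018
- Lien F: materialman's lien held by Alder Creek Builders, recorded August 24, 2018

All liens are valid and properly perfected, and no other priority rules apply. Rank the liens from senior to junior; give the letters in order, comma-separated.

A, D, E, B, C, F

First, effective dates: E was recorded 83 days after the deed, outside the 15-day window, so it keeps its recording date.
A is a property-tax lien and takes priority over every other lien.
Among the remaining liens, by effective date: D (April 9, 2018), E (June 10, 2018), F (August 24, 2018), C (September 1, 2018), B (October 28, 2019).
F would otherwise be senior to B, so under the subordination agreement F and B exchange positions.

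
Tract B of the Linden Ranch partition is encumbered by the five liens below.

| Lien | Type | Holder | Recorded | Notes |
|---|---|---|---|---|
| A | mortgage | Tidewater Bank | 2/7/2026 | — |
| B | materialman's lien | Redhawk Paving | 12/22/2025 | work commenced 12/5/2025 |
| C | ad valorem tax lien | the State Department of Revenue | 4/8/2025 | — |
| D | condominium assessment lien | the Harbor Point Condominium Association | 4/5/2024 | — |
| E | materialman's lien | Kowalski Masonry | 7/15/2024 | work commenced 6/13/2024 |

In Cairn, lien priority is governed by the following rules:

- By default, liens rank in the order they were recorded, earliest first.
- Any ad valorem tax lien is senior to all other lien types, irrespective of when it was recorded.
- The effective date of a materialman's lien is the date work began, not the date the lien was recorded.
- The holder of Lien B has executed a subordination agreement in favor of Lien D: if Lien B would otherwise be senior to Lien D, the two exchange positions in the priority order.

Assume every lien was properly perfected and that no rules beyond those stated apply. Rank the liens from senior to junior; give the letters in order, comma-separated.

Effective dates: B is treated as recorded 12/5/2025, the work-commencement date; E is treated as recorded 6/13/2024, the work-commencement date.
C is an ad valorem tax lien, so it outranks all other liens regardless of date.
Remaining liens by effective date: D (4/5/2024), E (6/13/2024), B (12/5/2025), A (2/7/2026).
B is already junior to D, so the subordination agreement changes nothing.

C, D, E, B, A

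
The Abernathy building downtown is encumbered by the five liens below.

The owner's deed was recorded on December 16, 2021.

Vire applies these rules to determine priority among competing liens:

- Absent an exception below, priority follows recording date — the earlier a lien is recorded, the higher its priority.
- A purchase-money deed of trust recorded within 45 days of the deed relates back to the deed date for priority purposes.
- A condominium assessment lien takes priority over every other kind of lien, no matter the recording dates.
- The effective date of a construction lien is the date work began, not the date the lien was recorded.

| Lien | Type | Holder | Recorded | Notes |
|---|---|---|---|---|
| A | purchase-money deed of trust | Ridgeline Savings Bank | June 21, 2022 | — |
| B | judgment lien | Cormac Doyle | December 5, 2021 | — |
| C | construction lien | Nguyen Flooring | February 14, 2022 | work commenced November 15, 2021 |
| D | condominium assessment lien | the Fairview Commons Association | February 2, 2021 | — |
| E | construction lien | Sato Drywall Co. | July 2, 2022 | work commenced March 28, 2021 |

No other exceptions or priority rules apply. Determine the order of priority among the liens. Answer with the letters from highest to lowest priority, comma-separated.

Effective dates: A missed the 45-day window (187 days after the deed), so its recording date stands; C relates back to November 15, 2021 (work commenced); E relates back to March 28, 2021 (work commenced).
D, as a condominium assessment lien, has superpriority and ranks first.
Among the remaining liens, by effective date: E (March 28, 2021), C (November 15, 2021), B (December 5, 2021), A (June 21, 2022).

D, E, C, B, A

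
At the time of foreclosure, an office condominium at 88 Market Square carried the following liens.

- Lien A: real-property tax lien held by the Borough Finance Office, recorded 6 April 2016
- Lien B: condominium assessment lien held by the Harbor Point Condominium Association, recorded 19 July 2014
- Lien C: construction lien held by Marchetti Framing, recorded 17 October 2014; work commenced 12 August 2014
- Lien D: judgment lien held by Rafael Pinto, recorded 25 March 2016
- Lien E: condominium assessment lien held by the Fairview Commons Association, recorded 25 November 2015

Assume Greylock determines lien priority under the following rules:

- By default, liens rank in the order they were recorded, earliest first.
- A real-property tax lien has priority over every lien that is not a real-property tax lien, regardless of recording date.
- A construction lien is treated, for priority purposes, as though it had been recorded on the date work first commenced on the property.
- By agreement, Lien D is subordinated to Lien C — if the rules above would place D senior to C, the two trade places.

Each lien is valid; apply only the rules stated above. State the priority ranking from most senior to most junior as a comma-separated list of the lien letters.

Adjusting effective dates: C's effective date is 12 August 2014, when work began.
A is a real-property tax lien, so it outranks all other liens regardless of date.
Remaining liens by effective date: B (19 July 2014), C (12 August 2014), E (25 November 2015), D (25 March 2016).
D is already junior to C, so the subordination agreement changes nothing.

A, B, C, E, D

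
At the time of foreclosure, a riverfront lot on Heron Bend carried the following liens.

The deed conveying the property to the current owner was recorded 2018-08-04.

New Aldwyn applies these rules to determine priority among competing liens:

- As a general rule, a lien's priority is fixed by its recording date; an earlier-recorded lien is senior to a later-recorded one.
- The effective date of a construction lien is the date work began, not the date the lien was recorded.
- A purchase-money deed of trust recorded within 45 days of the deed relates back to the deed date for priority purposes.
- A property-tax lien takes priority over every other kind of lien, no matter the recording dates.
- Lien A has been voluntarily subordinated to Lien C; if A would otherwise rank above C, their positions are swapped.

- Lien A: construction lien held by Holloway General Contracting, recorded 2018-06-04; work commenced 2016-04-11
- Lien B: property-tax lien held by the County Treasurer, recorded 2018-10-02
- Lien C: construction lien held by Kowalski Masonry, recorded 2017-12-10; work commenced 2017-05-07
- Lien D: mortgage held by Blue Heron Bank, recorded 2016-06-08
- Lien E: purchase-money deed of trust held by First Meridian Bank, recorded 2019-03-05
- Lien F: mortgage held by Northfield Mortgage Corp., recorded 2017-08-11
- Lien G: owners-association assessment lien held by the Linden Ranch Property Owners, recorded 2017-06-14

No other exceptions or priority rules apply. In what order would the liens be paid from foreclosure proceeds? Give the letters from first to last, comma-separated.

Effective dates: A is treated as recorded 2016-04-11, the work-commencement date; C relates back to 2017-05-07 (work commenced); E missed the 45-day window (213 days after the deed), so its recording date stands.
B is a property-tax lien, so it outranks all other liens regardless of date.
Remaining liens by effective date: A (2016-04-11), D (2016-06-08), C (2017-05-07), G (2017-06-14), F (2017-08-11), E (2019-03-05).
A would otherwise be senior to C, so under the subordination agreement A and C exchange positions.

B, C, D, A, G, F, E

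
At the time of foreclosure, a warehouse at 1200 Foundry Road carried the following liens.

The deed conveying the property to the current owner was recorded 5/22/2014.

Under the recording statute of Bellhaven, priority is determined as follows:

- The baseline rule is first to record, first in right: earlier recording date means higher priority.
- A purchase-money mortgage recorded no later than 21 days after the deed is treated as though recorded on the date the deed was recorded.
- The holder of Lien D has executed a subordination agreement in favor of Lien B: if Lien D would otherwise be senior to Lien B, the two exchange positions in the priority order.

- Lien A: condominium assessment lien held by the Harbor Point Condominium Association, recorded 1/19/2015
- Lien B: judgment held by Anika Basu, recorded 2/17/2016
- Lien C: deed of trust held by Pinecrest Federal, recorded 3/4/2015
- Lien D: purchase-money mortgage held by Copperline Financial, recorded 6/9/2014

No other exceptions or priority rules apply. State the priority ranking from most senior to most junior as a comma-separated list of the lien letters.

Adjusting effective dates: D's effective date is the deed date, 5/22/2014.
Sorted by effective date: D (5/22/2014), A (1/19/2015), C (3/4/2015), B (2/17/2016).
Because D would otherwise rank above B, the subordination swaps them.

B, A, C, D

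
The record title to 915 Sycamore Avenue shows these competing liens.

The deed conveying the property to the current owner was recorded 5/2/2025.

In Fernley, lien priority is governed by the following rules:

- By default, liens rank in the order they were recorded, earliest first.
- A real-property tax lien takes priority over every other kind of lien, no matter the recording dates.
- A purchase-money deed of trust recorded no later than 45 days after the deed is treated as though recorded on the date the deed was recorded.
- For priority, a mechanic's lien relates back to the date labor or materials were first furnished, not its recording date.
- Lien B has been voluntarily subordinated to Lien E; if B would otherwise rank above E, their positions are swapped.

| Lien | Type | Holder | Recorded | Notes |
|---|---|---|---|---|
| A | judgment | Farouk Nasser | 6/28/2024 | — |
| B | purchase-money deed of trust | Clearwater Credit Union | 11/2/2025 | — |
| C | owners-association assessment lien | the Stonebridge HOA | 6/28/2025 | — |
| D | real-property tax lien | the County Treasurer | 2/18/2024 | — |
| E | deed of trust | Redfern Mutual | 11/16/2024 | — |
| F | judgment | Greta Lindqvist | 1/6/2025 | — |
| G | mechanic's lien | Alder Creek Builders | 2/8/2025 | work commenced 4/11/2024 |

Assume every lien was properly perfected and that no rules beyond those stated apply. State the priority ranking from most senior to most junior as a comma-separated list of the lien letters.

D, G, A, E, F, C, B

Effective dates: B was recorded 184 days after the deed — beyond 45 days — so no relation-back applies; G is treated as recorded 4/11/2024, the work-commencement date.
D is a real-property tax lien and takes priority over every other lien.
Remaining liens by effective date: G (4/11/2024), A (6/28/2024), E (11/16/2024), F (1/6/2025), C (6/28/2025), B (11/2/2025).
B is already junior to E, so the subordination agreement changes nothing.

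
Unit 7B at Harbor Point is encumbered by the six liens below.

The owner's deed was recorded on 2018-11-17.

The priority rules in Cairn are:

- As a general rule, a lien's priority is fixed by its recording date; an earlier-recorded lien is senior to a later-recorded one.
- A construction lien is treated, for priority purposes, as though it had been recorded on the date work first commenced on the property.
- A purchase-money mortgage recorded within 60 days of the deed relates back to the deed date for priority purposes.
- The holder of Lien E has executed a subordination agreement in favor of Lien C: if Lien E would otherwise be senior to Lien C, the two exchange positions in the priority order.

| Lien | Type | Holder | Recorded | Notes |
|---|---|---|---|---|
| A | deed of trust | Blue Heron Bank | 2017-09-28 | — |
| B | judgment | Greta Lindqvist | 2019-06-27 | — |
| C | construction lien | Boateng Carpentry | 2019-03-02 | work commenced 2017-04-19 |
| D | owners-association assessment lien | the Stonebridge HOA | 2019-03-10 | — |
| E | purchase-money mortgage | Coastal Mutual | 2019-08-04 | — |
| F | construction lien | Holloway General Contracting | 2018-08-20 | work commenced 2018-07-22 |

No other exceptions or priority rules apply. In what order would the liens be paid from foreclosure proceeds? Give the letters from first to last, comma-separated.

First, effective dates: C relates back to 2017-04-19 (work commenced); E missed the 60-day window (260 days after the deed), so its recording date stands; F is treated as recorded 2018-07-22, the work-commencement date.
Sorted by effective date: C (2017-04-19), A (2017-09-28), F (2018-07-22), D (2019-03-10), B (2019-06-27), E (2019-08-04).
Since E is not senior to C, the subordination leaves the order unchanged.

C, A, F, D, B, E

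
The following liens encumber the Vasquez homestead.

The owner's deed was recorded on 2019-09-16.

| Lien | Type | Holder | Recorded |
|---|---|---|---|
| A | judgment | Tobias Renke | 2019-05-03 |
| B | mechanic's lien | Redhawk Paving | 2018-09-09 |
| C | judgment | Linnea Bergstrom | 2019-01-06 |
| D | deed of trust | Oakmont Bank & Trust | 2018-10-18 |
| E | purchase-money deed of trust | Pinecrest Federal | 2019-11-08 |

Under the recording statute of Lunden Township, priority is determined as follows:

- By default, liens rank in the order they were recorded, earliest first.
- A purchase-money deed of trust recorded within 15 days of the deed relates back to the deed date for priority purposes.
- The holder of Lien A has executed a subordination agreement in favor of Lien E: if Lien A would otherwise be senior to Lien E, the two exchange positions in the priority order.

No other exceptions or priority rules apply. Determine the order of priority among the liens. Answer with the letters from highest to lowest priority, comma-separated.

B, D, C, E, A

Adjusting effective dates: E was recorded 53 days after the deed — beyond 15 days — so no relation-back applies.
By effective date: B (2018-09-09), D (2018-10-18), C (2019-01-06), A (2019-05-03), E (2019-11-08).
A is senior to E before the subordination, so the two trade places.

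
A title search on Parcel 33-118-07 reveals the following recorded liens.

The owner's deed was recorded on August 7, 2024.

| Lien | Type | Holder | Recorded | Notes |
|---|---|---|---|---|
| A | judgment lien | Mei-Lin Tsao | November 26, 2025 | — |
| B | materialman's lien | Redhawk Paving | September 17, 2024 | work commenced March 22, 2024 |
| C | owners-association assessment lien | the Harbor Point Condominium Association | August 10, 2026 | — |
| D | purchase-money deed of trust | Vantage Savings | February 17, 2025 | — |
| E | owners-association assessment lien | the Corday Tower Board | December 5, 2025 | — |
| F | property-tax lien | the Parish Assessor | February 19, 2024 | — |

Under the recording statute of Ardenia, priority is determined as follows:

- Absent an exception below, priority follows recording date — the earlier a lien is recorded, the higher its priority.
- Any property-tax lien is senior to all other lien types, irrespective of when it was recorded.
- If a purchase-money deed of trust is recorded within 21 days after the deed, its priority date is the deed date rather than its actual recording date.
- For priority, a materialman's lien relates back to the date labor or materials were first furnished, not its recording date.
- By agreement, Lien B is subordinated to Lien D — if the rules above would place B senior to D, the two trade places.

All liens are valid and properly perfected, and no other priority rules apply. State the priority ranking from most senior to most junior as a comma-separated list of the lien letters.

First, effective dates: B relates back to March 22, 2024 (work commenced); D was recorded 194 days after the deed, outside the 21-day window, so it keeps its recording date.
As a property-tax lien, F is senior to every other lien.
The other liens, earliest effective date first: B (March 22, 2024), D (February 17, 2025), A (November 26, 2025), E (December 5, 2025), C (August 10, 2026).
B is senior to D before the subordination, so the two trade places.

F, D, B, A, E, C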